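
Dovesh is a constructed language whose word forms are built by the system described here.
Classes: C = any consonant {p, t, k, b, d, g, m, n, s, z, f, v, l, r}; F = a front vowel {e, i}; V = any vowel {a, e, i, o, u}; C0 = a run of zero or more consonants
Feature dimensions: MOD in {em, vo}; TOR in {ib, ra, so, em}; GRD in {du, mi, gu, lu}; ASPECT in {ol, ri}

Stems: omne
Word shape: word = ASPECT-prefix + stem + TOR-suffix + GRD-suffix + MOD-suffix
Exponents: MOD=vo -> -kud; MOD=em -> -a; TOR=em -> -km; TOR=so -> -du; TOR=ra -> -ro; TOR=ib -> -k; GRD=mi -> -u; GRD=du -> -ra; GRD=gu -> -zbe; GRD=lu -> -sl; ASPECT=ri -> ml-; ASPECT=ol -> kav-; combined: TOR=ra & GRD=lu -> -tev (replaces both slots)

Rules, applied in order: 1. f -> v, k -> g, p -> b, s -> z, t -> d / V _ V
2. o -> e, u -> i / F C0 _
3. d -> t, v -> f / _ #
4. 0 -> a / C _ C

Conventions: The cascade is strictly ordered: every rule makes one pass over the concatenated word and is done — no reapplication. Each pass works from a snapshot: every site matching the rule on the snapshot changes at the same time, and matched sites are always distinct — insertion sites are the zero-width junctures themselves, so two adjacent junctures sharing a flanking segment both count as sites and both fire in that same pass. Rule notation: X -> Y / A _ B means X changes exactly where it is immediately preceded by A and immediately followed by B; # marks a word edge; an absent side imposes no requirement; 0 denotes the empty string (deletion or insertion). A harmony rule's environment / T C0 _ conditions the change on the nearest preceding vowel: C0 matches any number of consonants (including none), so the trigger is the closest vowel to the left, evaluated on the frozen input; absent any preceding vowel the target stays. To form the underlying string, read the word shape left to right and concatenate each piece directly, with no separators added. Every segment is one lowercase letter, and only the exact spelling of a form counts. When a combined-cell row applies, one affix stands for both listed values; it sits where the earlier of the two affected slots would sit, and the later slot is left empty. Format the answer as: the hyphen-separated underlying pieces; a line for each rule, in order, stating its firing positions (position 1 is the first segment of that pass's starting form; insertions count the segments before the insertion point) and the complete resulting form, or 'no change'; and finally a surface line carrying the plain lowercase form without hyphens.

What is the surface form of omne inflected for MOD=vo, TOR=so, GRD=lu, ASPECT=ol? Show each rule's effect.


underlying: kav-omne-du-sl-kud
1. f -> v, k -> g, p -> b, s -> z, t -> d / V _ V: no change
2. o -> e, u -> i / F C0 _: fires at position(s) 9: kavomnedislkud
3. d -> t, v -> f / _ #: fires at position(s) 14: kavomnedislkut
4. 0 -> a / C _ C: inserts after position(s) 5, 10, 11: kavomanedisalakut
surface: kavomanedisalakut


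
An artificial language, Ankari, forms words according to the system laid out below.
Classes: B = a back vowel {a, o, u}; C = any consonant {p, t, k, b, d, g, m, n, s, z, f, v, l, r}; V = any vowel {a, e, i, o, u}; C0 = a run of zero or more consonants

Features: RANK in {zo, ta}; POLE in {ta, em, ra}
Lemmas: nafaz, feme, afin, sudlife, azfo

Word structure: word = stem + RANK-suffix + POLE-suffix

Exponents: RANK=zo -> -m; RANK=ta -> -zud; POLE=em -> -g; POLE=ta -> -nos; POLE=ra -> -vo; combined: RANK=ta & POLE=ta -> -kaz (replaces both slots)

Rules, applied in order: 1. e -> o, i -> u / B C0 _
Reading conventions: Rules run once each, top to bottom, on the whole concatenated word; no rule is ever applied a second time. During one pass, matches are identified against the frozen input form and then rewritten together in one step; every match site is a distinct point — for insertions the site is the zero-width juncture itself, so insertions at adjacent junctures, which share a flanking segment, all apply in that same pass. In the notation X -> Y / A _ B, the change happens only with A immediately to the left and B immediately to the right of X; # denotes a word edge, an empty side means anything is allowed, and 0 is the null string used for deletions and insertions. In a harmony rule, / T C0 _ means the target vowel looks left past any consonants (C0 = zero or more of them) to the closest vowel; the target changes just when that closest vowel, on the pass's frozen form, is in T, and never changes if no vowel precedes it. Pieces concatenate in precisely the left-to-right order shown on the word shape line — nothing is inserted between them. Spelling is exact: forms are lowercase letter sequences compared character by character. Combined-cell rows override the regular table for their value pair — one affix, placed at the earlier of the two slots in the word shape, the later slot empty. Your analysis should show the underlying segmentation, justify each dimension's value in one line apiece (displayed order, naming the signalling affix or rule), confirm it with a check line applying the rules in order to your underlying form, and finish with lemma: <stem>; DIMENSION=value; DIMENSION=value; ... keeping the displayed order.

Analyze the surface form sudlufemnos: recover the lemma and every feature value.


underlying: sudlife-m-nos
RANK=zo - signalled by the affix -m
POLE=ta - signalled by the affix -nos
check: sudlifemnos -> sudlufemnos
lemma: sudlife; RANK=zo; POLE=ta


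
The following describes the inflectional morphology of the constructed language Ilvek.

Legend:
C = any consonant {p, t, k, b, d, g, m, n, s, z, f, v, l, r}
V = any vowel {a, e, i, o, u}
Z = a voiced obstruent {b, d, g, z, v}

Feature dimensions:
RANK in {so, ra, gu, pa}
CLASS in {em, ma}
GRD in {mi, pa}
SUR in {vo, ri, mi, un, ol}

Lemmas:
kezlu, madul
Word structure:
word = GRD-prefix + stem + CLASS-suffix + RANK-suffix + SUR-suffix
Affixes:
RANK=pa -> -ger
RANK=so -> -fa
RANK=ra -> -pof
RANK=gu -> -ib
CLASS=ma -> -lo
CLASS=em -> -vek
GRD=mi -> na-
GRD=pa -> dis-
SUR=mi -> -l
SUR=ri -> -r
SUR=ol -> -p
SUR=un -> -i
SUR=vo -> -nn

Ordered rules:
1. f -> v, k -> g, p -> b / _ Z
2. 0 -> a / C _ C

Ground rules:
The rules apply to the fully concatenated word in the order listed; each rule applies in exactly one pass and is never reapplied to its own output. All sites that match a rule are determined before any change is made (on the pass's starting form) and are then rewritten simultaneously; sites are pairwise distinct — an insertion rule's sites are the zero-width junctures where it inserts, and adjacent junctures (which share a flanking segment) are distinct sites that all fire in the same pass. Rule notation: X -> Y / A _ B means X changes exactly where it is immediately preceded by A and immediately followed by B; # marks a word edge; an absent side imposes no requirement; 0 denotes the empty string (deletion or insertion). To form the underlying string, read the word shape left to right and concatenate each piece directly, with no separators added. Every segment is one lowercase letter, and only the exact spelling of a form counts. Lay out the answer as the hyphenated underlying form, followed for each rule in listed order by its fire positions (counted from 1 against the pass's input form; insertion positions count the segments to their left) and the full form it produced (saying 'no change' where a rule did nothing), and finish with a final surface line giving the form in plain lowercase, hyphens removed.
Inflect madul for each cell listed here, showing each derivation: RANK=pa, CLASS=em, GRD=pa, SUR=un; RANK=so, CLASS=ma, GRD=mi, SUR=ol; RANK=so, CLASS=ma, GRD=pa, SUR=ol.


cell RANK=pa, CLASS=em, GRD=pa, SUR=un:
underlying: dis-madul-vek-ger-i
1. f -> v, k -> g, p -> b / _ Z: fires at position(s) 11: dismadulveggeri
2. 0 -> a / C _ C: inserts after position(s) 3, 8, 11: disamadulavegageri
surface: disamadulavegageri

cell RANK=so, CLASS=ma, GRD=mi, SUR=ol:
underlying: na-madul-lo-fa-p
1. f -> v, k -> g, p -> b / _ Z: no change
2. 0 -> a / C _ C: inserts after position(s) 7: namadulalofap
surface: namadulalofap

cell RANK=so, CLASS=ma, GRD=pa, SUR=ol:
underlying: dis-madul-lo-fa-p
1. f -> v, k -> g, p -> b / _ Z: no change
2. 0 -> a / C _ C: inserts after position(s) 3, 8: disamadulalofap
surface: disamadulalofap


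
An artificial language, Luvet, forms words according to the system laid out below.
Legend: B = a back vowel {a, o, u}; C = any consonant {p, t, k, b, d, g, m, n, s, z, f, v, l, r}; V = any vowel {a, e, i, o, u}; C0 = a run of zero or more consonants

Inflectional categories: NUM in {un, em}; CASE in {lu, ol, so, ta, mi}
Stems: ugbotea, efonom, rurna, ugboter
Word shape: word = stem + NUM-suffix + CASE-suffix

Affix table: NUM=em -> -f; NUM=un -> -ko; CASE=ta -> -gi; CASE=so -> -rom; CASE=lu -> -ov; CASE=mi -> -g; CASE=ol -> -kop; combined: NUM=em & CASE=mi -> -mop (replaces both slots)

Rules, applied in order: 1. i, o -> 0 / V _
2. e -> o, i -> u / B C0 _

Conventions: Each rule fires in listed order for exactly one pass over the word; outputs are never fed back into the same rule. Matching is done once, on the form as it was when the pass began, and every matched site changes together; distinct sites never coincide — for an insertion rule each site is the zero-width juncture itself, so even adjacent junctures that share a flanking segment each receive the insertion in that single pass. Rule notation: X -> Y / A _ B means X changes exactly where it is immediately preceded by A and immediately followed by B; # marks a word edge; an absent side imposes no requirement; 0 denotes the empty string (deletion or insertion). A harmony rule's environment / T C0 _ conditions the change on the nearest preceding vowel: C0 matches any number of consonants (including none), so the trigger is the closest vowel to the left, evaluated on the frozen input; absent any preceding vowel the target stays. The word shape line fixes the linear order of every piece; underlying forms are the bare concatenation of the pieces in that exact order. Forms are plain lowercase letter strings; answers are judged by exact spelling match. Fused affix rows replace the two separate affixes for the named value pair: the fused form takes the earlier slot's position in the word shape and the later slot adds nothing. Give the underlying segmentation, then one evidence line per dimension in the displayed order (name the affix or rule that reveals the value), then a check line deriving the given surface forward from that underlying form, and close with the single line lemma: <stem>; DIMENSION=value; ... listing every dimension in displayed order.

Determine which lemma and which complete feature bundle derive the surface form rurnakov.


underlying: rurna-ko-ov
NUM=un - signalled by the affix -ko
CASE=lu - signalled by the affix -ov
check: rurnakoov -> rurnakov -> rurnakov
lemma: rurna; NUM=un; CASE=lu


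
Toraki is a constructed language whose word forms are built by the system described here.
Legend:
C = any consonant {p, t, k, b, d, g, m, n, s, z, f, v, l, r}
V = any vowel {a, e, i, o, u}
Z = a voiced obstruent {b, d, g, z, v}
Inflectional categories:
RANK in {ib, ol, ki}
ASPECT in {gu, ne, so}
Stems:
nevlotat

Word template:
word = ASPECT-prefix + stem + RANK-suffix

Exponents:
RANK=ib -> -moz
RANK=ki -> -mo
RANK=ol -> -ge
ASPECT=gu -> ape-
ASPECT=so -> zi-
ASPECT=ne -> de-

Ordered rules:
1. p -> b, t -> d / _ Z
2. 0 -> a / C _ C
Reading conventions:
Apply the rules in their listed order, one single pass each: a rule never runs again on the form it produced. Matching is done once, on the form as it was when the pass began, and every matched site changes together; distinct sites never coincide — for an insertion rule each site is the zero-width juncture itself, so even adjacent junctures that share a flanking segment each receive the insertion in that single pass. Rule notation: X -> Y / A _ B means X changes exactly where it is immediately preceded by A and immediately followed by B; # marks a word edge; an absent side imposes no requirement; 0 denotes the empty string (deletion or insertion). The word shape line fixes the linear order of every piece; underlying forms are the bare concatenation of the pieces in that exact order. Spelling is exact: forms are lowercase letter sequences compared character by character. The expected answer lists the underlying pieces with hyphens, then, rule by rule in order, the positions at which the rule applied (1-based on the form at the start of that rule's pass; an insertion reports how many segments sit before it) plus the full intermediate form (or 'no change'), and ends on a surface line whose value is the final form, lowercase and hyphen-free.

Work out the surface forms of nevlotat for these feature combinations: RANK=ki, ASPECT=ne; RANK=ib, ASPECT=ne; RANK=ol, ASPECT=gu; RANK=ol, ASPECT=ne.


cell RANK=ki, ASPECT=ne:
underlying: de-nevlotat-mo
1. p -> b, t -> d / _ Z: no change
2. 0 -> a / C _ C: inserts after position(s) 5, 10: denevalotatamo
surface: denevalotatamo

cell RANK=ib, ASPECT=ne:
underlying: de-nevlotat-moz
1. p -> b, t -> d / _ Z: no change
2. 0 -> a / C _ C: inserts after position(s) 5, 10: denevalotatamoz
surface: denevalotatamoz

cell RANK=ol, ASPECT=gu:
underlying: ape-nevlotat-ge
1. p -> b, t -> d / _ Z: fires at position(s) 11: apenevlotadge
2. 0 -> a / C _ C: inserts after position(s) 6, 11: apenevalotadage
surface: apenevalotadage

cell RANK=ol, ASPECT=ne:
underlying: de-nevlotat-ge
1. p -> b, t -> d / _ Z: fires at position(s) 10: denevlotadge
2. 0 -> a / C _ C: inserts after position(s) 5, 10: denevalotadage
surface: denevalotadage


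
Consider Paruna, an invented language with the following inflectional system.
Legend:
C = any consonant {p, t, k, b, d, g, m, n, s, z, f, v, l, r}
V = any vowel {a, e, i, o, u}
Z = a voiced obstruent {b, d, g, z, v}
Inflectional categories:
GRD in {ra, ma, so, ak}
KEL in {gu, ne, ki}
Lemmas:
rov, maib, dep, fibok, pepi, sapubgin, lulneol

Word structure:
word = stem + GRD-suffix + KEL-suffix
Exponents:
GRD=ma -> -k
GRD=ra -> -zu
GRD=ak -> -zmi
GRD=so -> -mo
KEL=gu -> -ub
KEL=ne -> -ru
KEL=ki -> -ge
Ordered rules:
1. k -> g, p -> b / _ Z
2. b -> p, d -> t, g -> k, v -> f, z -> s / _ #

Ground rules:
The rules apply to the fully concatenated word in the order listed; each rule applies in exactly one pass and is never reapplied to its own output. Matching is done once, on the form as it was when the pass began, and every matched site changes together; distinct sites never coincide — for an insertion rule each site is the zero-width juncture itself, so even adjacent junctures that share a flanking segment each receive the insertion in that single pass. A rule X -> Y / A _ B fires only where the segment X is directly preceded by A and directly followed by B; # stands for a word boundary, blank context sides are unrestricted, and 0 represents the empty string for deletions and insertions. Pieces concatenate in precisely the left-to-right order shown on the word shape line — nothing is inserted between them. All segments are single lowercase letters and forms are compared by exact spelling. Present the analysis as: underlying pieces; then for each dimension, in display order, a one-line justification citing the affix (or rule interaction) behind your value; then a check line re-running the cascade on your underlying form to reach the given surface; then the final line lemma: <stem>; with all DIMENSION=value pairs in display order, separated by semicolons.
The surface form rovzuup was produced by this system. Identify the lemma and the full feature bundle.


underlying: rov-zu-ub
GRD=ra - signalled by the affix -zu
KEL=gu - signalled by the affix -ub
check: rovzuub -> rovzuub -> rovzuup
lemma: rov; GRD=ra; KEL=gu


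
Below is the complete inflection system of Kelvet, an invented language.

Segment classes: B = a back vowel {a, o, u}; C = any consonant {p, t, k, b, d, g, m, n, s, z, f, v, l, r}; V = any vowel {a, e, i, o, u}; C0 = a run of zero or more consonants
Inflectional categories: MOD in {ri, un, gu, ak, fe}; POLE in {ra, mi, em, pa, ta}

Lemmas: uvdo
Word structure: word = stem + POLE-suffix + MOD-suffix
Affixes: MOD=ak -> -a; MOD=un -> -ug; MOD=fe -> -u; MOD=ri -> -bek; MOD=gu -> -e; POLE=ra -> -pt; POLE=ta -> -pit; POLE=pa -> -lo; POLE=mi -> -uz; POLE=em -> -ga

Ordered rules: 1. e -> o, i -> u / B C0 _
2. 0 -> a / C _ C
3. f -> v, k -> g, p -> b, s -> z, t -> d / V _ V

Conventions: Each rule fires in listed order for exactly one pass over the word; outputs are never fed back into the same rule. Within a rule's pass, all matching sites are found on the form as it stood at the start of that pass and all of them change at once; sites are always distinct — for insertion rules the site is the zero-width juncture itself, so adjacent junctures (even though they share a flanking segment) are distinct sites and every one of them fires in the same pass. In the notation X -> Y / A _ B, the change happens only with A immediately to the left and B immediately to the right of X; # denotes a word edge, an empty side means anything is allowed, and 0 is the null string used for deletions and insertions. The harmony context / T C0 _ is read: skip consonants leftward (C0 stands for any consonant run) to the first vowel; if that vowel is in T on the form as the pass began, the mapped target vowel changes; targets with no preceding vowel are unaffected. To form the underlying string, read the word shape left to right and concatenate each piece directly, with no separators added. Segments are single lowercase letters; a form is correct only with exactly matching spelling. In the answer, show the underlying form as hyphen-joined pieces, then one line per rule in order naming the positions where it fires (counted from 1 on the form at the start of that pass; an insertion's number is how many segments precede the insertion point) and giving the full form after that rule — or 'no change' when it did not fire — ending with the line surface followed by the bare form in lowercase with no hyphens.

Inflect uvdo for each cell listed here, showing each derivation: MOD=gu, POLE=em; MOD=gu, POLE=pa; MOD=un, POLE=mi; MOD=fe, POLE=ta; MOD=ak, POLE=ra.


cell MOD=gu, POLE=em:
underlying: uvdo-ga-e
1. e -> o, i -> u / B C0 _: fires at position(s) 7: uvdogao
2. 0 -> a / C _ C: inserts after position(s) 2: uvadogao
3. f -> v, k -> g, p -> b, s -> z, t -> d / V _ V: no change
surface: uvadogao

cell MOD=gu, POLE=pa:
underlying: uvdo-lo-e
1. e -> o, i -> u / B C0 _: fires at position(s) 7: uvdoloo
2. 0 -> a / C _ C: inserts after position(s) 2: uvadoloo
3. f -> v, k -> g, p -> b, s -> z, t -> d / V _ V: no change
surface: uvadoloo

cell MOD=un, POLE=mi:
underlying: uvdo-uz-ug
1. e -> o, i -> u / B C0 _: no change
2. 0 -> a / C _ C: inserts after position(s) 2: uvadouzug
3. f -> v, k -> g, p -> b, s -> z, t -> d / V _ V: no change
surface: uvadouzug

cell MOD=fe, POLE=ta:
underlying: uvdo-pit-u
1. e -> o, i -> u / B C0 _: fires at position(s) 6: uvdoputu
2. 0 -> a / C _ C: inserts after position(s) 2: uvadoputu
3. f -> v, k -> g, p -> b, s -> z, t -> d / V _ V: fires at position(s) 6, 8: uvadobudu
surface: uvadobudu

cell MOD=ak, POLE=ra:
underlying: uvdo-pt-a
1. e -> o, i -> u / B C0 _: no change
2. 0 -> a / C _ C: inserts after position(s) 2, 5: uvadopata
3. f -> v, k -> g, p -> b, s -> z, t -> d / V _ V: fires at position(s) 6, 8: uvadobada
surface: uvadobada


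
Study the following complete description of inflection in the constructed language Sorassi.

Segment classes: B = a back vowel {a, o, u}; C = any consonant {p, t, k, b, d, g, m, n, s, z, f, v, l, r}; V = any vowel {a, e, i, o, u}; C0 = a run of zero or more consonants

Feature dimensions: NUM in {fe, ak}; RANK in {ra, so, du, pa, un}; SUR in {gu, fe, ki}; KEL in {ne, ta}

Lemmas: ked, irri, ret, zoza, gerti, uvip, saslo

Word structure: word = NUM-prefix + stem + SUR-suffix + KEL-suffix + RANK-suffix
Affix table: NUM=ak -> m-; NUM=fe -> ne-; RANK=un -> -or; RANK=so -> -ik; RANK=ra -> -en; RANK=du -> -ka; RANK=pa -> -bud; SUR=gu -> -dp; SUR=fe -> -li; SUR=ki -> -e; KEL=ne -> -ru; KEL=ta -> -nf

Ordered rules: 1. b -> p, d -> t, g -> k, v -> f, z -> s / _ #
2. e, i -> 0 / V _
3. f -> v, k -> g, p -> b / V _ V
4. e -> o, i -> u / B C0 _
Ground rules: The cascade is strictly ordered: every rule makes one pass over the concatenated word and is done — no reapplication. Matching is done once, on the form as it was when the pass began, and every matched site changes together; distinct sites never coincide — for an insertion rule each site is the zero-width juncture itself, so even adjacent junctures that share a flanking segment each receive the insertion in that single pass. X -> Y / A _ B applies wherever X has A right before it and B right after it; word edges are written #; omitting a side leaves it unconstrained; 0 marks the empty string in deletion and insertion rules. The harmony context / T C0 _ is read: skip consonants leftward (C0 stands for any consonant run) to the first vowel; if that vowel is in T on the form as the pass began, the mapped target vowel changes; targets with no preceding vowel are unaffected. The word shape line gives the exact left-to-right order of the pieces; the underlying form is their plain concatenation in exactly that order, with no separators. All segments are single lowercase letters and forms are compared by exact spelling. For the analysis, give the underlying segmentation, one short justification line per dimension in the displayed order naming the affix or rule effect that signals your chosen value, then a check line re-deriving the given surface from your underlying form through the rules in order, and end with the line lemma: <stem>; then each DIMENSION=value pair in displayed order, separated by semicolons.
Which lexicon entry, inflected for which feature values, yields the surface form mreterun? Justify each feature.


underlying: m-ret-e-ru-en
NUM=ak - signalled by the affix m-
RANK=ra - signalled by the affix -en
SUR=ki - signalled by the affix -e
KEL=ne - signalled by the affix -ru
check: mreteruen -> mreteruen -> mreterun -> mreterun -> mreterun
lemma: ret; NUM=ak; RANK=ra; SUR=ki; KEL=ne


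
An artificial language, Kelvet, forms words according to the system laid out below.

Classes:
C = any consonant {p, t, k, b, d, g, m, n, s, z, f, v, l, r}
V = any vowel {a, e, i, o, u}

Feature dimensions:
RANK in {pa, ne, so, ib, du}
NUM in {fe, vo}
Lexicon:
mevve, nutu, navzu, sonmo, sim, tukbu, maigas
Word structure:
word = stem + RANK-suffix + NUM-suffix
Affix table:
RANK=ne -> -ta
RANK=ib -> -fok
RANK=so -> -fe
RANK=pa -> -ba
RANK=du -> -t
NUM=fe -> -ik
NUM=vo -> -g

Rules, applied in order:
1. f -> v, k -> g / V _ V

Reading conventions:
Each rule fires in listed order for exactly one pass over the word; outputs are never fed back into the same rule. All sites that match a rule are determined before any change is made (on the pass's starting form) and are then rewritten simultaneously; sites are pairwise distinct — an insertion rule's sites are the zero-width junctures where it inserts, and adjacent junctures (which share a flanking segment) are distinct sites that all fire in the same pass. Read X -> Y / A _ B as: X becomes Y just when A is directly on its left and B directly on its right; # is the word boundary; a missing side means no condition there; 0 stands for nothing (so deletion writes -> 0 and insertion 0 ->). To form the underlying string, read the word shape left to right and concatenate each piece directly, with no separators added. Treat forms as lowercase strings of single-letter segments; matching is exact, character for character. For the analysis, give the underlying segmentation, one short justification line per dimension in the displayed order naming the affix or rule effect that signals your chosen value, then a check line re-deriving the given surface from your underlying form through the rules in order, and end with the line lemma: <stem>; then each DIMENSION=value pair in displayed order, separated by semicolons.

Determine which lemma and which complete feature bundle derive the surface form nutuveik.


underlying: nutu-fe-ik
RANK=so - signalled by the affix -fe
NUM=fe - signalled by the affix -ik
check: nutufeik -> nutuveik
lemma: nutu; RANK=so; NUM=fe


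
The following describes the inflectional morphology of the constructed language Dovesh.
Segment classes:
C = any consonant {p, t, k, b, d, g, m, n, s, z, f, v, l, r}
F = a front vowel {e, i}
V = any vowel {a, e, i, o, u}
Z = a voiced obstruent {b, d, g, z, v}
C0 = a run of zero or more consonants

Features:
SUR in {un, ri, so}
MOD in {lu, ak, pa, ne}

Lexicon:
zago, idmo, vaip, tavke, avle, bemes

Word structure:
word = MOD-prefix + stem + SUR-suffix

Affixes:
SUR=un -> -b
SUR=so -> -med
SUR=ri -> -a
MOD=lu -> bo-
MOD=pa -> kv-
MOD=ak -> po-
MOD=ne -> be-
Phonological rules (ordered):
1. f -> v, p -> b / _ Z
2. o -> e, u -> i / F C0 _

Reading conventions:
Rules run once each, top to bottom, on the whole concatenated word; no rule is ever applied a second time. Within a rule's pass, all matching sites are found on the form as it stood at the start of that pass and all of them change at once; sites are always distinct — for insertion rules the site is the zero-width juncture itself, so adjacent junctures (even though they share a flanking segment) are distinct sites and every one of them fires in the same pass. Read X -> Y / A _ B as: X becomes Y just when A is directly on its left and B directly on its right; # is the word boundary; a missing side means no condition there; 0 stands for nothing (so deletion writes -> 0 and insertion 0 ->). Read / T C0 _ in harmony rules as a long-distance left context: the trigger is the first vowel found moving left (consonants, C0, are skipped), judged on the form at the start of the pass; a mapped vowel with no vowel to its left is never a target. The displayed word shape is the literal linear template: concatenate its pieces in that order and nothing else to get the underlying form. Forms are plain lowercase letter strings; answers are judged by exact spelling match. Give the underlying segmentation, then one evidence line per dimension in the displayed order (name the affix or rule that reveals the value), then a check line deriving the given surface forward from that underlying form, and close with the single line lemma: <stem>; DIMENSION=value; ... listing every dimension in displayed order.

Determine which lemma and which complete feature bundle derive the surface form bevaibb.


underlying: be-vaip-b
SUR=un - signalled by the affix -b
MOD=ne - signalled by the affix be-
check: bevaipb -> bevaibb -> bevaibb
lemma: vaip; SUR=un; MOD=ne


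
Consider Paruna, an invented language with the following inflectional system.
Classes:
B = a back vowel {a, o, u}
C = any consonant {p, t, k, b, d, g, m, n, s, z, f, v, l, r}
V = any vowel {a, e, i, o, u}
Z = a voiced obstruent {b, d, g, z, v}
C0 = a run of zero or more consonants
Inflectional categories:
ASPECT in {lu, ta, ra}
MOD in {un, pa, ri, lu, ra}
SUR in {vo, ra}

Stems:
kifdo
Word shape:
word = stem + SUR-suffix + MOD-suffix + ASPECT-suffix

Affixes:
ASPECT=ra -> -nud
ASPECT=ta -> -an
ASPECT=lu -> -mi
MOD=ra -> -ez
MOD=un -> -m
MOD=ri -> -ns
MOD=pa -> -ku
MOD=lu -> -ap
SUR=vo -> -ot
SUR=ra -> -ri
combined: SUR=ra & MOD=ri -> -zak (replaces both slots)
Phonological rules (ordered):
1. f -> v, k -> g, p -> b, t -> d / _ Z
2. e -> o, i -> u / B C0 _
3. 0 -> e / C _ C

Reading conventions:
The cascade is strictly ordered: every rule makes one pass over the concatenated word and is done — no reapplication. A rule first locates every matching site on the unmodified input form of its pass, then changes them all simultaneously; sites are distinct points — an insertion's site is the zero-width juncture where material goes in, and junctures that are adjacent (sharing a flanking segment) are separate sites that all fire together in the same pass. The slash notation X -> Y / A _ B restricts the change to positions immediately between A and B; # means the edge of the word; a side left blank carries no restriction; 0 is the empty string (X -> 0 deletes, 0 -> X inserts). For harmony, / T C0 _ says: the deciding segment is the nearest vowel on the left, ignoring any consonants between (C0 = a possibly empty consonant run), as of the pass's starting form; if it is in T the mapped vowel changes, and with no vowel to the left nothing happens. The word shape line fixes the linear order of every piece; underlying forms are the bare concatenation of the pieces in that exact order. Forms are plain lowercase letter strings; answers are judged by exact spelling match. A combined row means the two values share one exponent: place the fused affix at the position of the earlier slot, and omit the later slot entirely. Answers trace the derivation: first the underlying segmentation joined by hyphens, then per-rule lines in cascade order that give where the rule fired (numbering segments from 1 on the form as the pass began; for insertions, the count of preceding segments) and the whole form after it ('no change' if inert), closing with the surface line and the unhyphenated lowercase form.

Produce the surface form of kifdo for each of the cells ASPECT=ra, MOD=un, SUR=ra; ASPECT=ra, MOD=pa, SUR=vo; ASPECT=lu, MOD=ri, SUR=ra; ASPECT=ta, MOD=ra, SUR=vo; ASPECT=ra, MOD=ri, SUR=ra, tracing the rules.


cell ASPECT=ra, MOD=un, SUR=ra:
underlying: kifdo-ri-m-nud
1. f -> v, k -> g, p -> b, t -> d / _ Z: fires at position(s) 3: kivdorimnud
2. e -> o, i -> u / B C0 _: fires at position(s) 7: kivdorumnud
3. 0 -> e / C _ C: inserts after position(s) 3, 8: kivedorumenud
surface: kivedorumenud

cell ASPECT=ra, MOD=pa, SUR=vo:
underlying: kifdo-ot-ku-nud
1. f -> v, k -> g, p -> b, t -> d / _ Z: fires at position(s) 3: kivdootkunud
2. e -> o, i -> u / B C0 _: no change
3. 0 -> e / C _ C: inserts after position(s) 3, 7: kivedootekunud
surface: kivedootekunud

cell ASPECT=lu, MOD=ri, SUR=ra:
underlying: kifdo-zak-mi
1. f -> v, k -> g, p -> b, t -> d / _ Z: fires at position(s) 3: kivdozakmi
2. e -> o, i -> u / B C0 _: fires at position(s) 10: kivdozakmu
3. 0 -> e / C _ C: inserts after position(s) 3, 8: kivedozakemu
surface: kivedozakemu

cell ASPECT=ta, MOD=ra, SUR=vo:
underlying: kifdo-ot-ez-an
1. f -> v, k -> g, p -> b, t -> d / _ Z: fires at position(s) 3: kivdootezan
2. e -> o, i -> u / B C0 _: fires at position(s) 8: kivdootozan
3. 0 -> e / C _ C: inserts after position(s) 3: kivedootozan
surface: kivedootozan

cell ASPECT=ra, MOD=ri, SUR=ra:
underlying: kifdo-zak-nud
1. f -> v, k -> g, p -> b, t -> d / _ Z: fires at position(s) 3: kivdozaknud
2. e -> o, i -> u / B C0 _: no change
3. 0 -> e / C _ C: inserts after position(s) 3, 8: kivedozakenud
surface: kivedozakenud


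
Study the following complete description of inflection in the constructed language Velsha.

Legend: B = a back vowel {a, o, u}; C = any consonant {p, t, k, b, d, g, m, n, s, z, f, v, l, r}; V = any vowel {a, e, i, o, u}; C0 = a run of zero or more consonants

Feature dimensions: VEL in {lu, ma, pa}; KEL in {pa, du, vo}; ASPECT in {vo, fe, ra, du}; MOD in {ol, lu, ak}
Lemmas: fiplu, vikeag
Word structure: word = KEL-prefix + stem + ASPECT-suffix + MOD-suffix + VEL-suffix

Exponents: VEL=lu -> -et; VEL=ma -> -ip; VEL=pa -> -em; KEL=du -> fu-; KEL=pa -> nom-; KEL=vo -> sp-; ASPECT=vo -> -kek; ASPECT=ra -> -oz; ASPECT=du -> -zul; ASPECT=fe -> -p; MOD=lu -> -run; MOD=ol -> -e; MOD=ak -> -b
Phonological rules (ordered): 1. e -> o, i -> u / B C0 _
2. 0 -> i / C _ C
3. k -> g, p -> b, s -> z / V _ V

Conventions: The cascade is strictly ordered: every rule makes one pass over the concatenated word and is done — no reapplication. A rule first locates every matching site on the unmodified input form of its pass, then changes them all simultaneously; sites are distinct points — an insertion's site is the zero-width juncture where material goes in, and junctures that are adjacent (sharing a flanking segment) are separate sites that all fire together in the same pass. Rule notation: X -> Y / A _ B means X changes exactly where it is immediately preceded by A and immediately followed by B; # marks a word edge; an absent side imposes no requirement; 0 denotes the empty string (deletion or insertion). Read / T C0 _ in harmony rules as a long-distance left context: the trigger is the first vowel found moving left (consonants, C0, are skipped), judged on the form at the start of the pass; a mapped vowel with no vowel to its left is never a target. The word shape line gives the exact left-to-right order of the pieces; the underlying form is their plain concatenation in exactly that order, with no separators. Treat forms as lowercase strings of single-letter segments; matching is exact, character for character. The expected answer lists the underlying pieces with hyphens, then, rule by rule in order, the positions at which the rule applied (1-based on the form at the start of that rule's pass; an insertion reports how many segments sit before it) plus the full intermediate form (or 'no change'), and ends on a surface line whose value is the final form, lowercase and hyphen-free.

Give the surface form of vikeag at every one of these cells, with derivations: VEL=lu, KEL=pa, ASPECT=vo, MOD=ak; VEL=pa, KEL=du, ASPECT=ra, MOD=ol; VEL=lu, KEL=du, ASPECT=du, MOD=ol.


cell VEL=lu, KEL=pa, ASPECT=vo, MOD=ak:
underlying: nom-vikeag-kek-b-et
1. e -> o, i -> u / B C0 _: fires at position(s) 5, 11: nomvukeagkokbet
2. 0 -> i / C _ C: inserts after position(s) 3, 9, 12: nomivukeagikokibet
3. k -> g, p -> b, s -> z / V _ V: fires at position(s) 7, 12, 14: nomivugeagigogibet
surface: nomivugeagigogibet

cell VEL=pa, KEL=du, ASPECT=ra, MOD=ol:
underlying: fu-vikeag-oz-e-em
1. e -> o, i -> u / B C0 _: fires at position(s) 4, 11: fuvukeagozoem
2. 0 -> i / C _ C: no change
3. k -> g, p -> b, s -> z / V _ V: fires at position(s) 5: fuvugeagozoem
surface: fuvugeagozoem

cell VEL=lu, KEL=du, ASPECT=du, MOD=ol:
underlying: fu-vikeag-zul-e-et
1. e -> o, i -> u / B C0 _: fires at position(s) 4, 12: fuvukeagzuloet
2. 0 -> i / C _ C: inserts after position(s) 8: fuvukeagizuloet
3. k -> g, p -> b, s -> z / V _ V: fires at position(s) 5: fuvugeagizuloet
surface: fuvugeagizuloet


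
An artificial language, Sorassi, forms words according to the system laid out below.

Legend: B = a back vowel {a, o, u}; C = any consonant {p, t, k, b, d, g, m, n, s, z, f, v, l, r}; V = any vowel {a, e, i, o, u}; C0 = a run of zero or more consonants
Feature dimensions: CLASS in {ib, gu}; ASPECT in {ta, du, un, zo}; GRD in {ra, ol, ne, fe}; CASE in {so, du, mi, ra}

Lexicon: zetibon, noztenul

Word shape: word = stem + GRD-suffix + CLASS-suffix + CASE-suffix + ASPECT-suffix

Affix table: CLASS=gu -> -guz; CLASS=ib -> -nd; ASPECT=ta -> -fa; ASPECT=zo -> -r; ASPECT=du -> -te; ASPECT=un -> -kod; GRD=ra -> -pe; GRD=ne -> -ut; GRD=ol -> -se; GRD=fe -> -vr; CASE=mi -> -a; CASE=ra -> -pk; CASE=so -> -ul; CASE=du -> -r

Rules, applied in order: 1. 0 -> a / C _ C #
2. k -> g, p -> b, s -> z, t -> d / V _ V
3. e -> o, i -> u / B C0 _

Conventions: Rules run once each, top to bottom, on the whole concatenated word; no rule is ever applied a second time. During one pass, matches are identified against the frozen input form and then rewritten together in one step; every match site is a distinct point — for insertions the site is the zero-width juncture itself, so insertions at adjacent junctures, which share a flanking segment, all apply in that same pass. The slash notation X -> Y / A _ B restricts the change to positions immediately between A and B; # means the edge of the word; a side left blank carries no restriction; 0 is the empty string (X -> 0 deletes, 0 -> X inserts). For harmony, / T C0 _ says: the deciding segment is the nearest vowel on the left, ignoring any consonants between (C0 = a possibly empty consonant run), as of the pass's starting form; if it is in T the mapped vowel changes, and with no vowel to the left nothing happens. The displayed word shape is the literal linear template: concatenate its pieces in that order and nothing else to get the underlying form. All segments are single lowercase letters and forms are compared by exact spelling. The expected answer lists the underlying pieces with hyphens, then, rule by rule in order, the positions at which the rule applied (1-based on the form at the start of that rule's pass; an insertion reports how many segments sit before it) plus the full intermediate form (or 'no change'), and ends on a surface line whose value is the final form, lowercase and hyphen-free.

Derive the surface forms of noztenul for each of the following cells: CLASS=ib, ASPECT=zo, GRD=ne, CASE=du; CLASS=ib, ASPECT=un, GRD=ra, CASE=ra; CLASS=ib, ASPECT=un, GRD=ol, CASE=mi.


cell CLASS=ib, ASPECT=zo, GRD=ne, CASE=du:
underlying: noztenul-ut-nd-r-r
1. 0 -> a / C _ C #: inserts after position(s) 13: noztenulutndrar
2. k -> g, p -> b, s -> z, t -> d / V _ V: no change
3. e -> o, i -> u / B C0 _: fires at position(s) 5: noztonulutndrar
surface: noztonulutndrar

cell CLASS=ib, ASPECT=un, GRD=ra, CASE=ra:
underlying: noztenul-pe-nd-pk-kod
1. 0 -> a / C _ C #: no change
2. k -> g, p -> b, s -> z, t -> d / V _ V: no change
3. e -> o, i -> u / B C0 _: fires at position(s) 5, 10: noztonulpondpkkod
surface: noztonulpondpkkod

cell CLASS=ib, ASPECT=un, GRD=ol, CASE=mi:
underlying: noztenul-se-nd-a-kod
1. 0 -> a / C _ C #: no change
2. k -> g, p -> b, s -> z, t -> d / V _ V: fires at position(s) 14: noztenulsendagod
3. e -> o, i -> u / B C0 _: fires at position(s) 5, 10: noztonulsondagod
surface: noztonulsondagod


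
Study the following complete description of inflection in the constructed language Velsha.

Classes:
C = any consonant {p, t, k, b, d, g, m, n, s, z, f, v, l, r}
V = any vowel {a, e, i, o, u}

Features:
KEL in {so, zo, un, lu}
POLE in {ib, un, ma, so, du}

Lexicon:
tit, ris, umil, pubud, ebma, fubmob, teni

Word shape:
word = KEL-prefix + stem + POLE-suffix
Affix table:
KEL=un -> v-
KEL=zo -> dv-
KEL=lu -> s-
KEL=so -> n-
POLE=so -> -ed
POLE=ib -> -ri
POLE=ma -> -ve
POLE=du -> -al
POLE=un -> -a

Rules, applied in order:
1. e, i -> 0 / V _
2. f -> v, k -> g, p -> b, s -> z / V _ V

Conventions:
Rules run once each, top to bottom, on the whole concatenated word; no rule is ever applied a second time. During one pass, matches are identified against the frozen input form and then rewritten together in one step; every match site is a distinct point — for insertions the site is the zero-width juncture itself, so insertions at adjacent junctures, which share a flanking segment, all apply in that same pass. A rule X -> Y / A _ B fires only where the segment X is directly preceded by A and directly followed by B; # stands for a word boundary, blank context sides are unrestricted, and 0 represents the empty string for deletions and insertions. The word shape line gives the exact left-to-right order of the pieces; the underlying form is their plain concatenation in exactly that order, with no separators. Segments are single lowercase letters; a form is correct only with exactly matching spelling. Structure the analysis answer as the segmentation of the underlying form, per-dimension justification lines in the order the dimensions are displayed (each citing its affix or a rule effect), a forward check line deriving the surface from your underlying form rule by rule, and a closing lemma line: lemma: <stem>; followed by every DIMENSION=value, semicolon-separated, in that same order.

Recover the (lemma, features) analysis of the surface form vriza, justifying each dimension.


underlying: v-ris-a
KEL=un - signalled by the affix v-
POLE=un - signalled by the affix -a
check: vrisa -> vrisa -> vriza
lemma: ris; KEL=un; POLE=un


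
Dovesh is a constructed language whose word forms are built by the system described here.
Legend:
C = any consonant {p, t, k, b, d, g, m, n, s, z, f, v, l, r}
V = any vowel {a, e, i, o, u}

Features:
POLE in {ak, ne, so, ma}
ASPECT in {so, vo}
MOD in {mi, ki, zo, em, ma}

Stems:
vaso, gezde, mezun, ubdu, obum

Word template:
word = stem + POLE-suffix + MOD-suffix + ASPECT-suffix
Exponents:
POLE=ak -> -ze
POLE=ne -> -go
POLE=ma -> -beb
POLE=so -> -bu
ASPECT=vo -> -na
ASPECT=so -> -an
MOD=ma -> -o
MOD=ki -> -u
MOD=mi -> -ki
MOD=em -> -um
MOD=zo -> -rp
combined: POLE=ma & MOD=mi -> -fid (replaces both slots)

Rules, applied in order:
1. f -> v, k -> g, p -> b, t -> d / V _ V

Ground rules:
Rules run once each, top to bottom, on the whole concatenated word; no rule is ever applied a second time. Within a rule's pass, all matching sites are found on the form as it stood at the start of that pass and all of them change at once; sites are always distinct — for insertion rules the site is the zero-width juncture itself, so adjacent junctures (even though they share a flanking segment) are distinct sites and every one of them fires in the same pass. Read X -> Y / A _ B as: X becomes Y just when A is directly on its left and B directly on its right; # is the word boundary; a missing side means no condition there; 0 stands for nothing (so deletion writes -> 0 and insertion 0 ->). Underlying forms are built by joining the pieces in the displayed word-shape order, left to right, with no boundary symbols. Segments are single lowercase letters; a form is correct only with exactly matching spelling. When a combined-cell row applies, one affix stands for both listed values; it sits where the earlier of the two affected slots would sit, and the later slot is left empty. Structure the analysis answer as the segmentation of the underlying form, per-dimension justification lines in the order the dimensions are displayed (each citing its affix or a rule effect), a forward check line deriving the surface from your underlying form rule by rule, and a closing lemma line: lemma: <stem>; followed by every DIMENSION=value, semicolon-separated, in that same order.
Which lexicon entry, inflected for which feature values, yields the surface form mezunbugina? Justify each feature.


underlying: mezun-bu-ki-na
POLE=so - signalled by the affix -bu
ASPECT=vo - signalled by the affix -na
MOD=mi - signalled by the affix -ki
check: mezunbukina -> mezunbugina
lemma: mezun; POLE=so; ASPECT=vo; MOD=mi
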